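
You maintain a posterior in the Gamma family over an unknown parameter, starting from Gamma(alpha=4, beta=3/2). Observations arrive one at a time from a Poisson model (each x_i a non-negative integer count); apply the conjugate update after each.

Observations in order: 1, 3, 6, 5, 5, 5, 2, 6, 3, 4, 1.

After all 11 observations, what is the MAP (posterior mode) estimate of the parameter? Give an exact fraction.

obs 1: x=1 → posterior Gamma(5, 5/2)
obs 2: x=3 → posterior Gamma(8, 7/2)
obs 3: x=6 → posterior Gamma(14, 9/2)
obs 4: x=5 → posterior Gamma(19, 11/2)
obs 5: x=5 → posterior Gamma(24, 13/2)
obs 6: x=5 → posterior Gamma(29, 15/2)
obs 7: x=2 → posterior Gamma(31, 17/2)
obs 8: x=6 → posterior Gamma(37, 19/2)
obs 9: x=3 → posterior Gamma(40, 21/2)
obs 10: x=4 → posterior Gamma(44, 23/2)
obs 11: x=1 → posterior Gamma(45, 25/2)

88/25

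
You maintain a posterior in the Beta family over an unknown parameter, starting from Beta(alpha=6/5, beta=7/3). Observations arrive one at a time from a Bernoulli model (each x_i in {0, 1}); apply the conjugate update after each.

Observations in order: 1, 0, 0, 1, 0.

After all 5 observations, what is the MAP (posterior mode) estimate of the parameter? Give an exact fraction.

obs 1: x=1 → posterior Beta(11/5, 7/3)
obs 2: x=0 → posterior Beta(11/5, 10/3)
obs 3: x=0 → posterior Beta(11/5, 13/3)
obs 4: x=1 → posterior Beta(16/5, 13/3)
obs 5: x=0 → posterior Beta(16/5, 16/3)

33/98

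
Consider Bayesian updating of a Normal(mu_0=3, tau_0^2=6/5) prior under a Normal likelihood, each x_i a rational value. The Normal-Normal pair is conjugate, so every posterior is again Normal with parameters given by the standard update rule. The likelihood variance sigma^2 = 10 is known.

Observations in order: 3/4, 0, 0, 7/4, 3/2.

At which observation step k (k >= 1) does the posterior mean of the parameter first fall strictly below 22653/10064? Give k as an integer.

obs 1: x=3/4 → posterior Normal(309/112, 15/14)
obs 2: x=0 → posterior Normal(309/124, 30/31)
obs 3: x=0 → posterior Normal(309/136, 15/17)
obs 4: x=7/4 → posterior Normal(165/74, 30/37)
obs 5: x=3/2 → posterior Normal(87/40, 3/4)

k = 4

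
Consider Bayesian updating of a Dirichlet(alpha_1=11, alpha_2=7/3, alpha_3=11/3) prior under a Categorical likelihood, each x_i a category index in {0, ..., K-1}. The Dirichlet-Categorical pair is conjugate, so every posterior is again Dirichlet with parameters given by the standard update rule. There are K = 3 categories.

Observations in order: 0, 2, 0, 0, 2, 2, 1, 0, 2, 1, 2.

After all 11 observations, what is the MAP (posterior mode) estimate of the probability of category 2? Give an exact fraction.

23/75

obs 1: x=0 → posterior Dirichlet(12, 7/3, 11/3)
obs 2: x=2 → posterior Dirichlet(12, 7/3, 14/3)
obs 3: x=0 → posterior Dirichlet(13, 7/3, 14/3)
obs 4: x=0 → posterior Dirichlet(14, 7/3, 14/3)
obs 5: x=2 → posterior Dirichlet(14, 7/3, 17/3)
obs 6: x=2 → posterior Dirichlet(14, 7/3, 20/3)
obs 7: x=1 → posterior Dirichlet(14, 10/3, 20/3)
obs 8: x=0 → posterior Dirichlet(15, 10/3, 20/3)
obs 9: x=2 → posterior Dirichlet(15, 10/3, 23/3)
obs 10: x=1 → posterior Dirichlet(15, 13/3, 23/3)
obs 11: x=2 → posterior Dirichlet(15, 13/3, 26/3)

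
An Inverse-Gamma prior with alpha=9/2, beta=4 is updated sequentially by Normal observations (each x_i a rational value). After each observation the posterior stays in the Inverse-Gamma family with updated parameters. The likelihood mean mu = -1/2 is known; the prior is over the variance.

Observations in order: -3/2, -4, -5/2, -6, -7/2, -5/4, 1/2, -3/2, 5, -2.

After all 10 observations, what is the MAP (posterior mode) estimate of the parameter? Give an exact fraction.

obs 1: x=-3/2 → posterior Inverse-Gamma(5, 9/2)
obs 2: x=-4 → posterior Inverse-Gamma(11/2, 85/8)
obs 3: x=-5/2 → posterior Inverse-Gamma(6, 101/8)
obs 4: x=-6 → posterior Inverse-Gamma(13/2, 111/4)
obs 5: x=-7/2 → posterior Inverse-Gamma(7, 129/4)
obs 6: x=-5/4 → posterior Inverse-Gamma(15/2, 1041/32)
obs 7: x=1/2 → posterior Inverse-Gamma(8, 1057/32)
obs 8: x=-3/2 → posterior Inverse-Gamma(17/2, 1073/32)
obs 9: x=5 → posterior Inverse-Gamma(9, 1557/32)
obs 10: x=-2 → posterior Inverse-Gamma(19/2, 1593/32)

531/112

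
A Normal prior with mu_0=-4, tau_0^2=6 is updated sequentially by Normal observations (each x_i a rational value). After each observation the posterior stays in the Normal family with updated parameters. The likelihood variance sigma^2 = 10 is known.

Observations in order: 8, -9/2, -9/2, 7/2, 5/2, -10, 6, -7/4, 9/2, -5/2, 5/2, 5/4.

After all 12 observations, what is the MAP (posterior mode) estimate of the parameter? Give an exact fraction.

-5/41

obs 1: x=8 → posterior Normal(1/2, 15/4)
obs 2: x=-9/2 → posterior Normal(-19/22, 30/11)
obs 3: x=-9/2 → posterior Normal(-23/14, 15/7)
obs 4: x=7/2 → posterior Normal(-25/34, 30/17)
obs 5: x=5/2 → posterior Normal(-1/4, 3/2)
obs 6: x=-10 → posterior Normal(-35/23, 30/23)
obs 7: x=6 → posterior Normal(-17/26, 15/13)
obs 8: x=-7/4 → posterior Normal(-89/116, 30/29)
obs 9: x=9/2 → posterior Normal(-35/128, 15/16)
obs 10: x=-5/2 → posterior Normal(-13/28, 6/7)
obs 11: x=5/2 → posterior Normal(-35/152, 15/19)
obs 12: x=5/4 → posterior Normal(-5/41, 30/41)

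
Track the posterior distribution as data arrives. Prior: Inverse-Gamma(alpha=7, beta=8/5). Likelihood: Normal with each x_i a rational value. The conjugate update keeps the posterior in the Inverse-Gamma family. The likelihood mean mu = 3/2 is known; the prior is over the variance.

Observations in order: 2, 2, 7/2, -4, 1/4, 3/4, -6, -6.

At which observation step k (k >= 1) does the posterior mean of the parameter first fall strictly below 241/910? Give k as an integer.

k = 2

obs 1: x=2 → posterior Inverse-Gamma(15/2, 69/40)
obs 2: x=2 → posterior Inverse-Gamma(8, 37/20)
obs 3: x=7/2 → posterior Inverse-Gamma(17/2, 77/20)
obs 4: x=-4 → posterior Inverse-Gamma(9, 759/40)
obs 5: x=1/4 → posterior Inverse-Gamma(19/2, 3161/160)
obs 6: x=3/4 → posterior Inverse-Gamma(10, 1603/80)
obs 7: x=-6 → posterior Inverse-Gamma(21/2, 3853/80)
obs 8: x=-6 → posterior Inverse-Gamma(11, 6103/80)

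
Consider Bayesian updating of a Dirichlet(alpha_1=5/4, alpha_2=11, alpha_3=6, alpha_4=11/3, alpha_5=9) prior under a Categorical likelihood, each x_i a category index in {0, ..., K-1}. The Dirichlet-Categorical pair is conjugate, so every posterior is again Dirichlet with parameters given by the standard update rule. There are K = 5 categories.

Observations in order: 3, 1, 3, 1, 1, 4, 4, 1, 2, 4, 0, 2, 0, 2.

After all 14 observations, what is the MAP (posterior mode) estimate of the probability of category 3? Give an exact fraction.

obs 1: x=3 → posterior Dirichlet(5/4, 11, 6, 14/3, 9)
obs 2: x=1 → posterior Dirichlet(5/4, 12, 6, 14/3, 9)
obs 3: x=3 → posterior Dirichlet(5/4, 12, 6, 17/3, 9)
obs 4: x=1 → posterior Dirichlet(5/4, 13, 6, 17/3, 9)
obs 5: x=1 → posterior Dirichlet(5/4, 14, 6, 17/3, 9)
obs 6: x=4 → posterior Dirichlet(5/4, 14, 6, 17/3, 10)
obs 7: x=4 → posterior Dirichlet(5/4, 14, 6, 17/3, 11)
obs 8: x=1 → posterior Dirichlet(5/4, 15, 6, 17/3, 11)
obs 9: x=2 → posterior Dirichlet(5/4, 15, 7, 17/3, 11)
obs 10: x=4 → posterior Dirichlet(5/4, 15, 7, 17/3, 12)
obs 11: x=0 → posterior Dirichlet(9/4, 15, 7, 17/3, 12)
obs 12: x=2 → posterior Dirichlet(9/4, 15, 8, 17/3, 12)
obs 13: x=0 → posterior Dirichlet(13/4, 15, 8, 17/3, 12)
obs 14: x=2 → posterior Dirichlet(13/4, 15, 9, 17/3, 12)

56/479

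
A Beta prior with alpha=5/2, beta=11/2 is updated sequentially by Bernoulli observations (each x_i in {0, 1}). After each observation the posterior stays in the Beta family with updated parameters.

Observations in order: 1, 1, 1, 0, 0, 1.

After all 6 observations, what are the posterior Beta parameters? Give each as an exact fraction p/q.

alpha=13/2, beta=15/2

obs 1: x=1 → posterior Beta(7/2, 11/2)
obs 2: x=1 → posterior Beta(9/2, 11/2)
obs 3: x=1 → posterior Beta(11/2, 11/2)
obs 4: x=0 → posterior Beta(11/2, 13/2)
obs 5: x=0 → posterior Beta(11/2, 15/2)
obs 6: x=1 → posterior Beta(13/2, 15/2)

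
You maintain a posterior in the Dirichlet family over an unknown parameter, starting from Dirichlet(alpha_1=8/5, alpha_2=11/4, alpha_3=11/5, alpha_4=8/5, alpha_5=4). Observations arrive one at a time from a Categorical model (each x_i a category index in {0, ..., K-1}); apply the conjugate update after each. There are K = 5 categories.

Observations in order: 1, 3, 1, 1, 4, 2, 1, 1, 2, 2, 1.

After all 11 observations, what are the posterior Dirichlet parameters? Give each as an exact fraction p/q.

obs 1: x=1 → posterior Dirichlet(8/5, 15/4, 11/5, 8/5, 4)
obs 2: x=3 → posterior Dirichlet(8/5, 15/4, 11/5, 13/5, 4)
obs 3: x=1 → posterior Dirichlet(8/5, 19/4, 11/5, 13/5, 4)
obs 4: x=1 → posterior Dirichlet(8/5, 23/4, 11/5, 13/5, 4)
obs 5: x=4 → posterior Dirichlet(8/5, 23/4, 11/5, 13/5, 5)
obs 6: x=2 → posterior Dirichlet(8/5, 23/4, 16/5, 13/5, 5)
obs 7: x=1 → posterior Dirichlet(8/5, 27/4, 16/5, 13/5, 5)
obs 8: x=1 → posterior Dirichlet(8/5, 31/4, 16/5, 13/5, 5)
obs 9: x=2 → posterior Dirichlet(8/5, 31/4, 21/5, 13/5, 5)
obs 10: x=2 → posterior Dirichlet(8/5, 31/4, 26/5, 13/5, 5)
obs 11: x=1 → posterior Dirichlet(8/5, 35/4, 26/5, 13/5, 5)

alpha_1=8/5, alpha_2=35/4, alpha_3=26/5, alpha_4=13/5, alpha_5=5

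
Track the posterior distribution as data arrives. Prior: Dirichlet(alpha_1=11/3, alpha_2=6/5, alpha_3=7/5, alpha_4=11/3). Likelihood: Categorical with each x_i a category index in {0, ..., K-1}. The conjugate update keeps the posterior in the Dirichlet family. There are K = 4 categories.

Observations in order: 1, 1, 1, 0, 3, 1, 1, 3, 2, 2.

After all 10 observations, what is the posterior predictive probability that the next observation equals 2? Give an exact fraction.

obs 1: x=1 → posterior Dirichlet(11/3, 11/5, 7/5, 11/3)
obs 2: x=1 → posterior Dirichlet(11/3, 16/5, 7/5, 11/3)
obs 3: x=1 → posterior Dirichlet(11/3, 21/5, 7/5, 11/3)
obs 4: x=0 → posterior Dirichlet(14/3, 21/5, 7/5, 11/3)
obs 5: x=3 → posterior Dirichlet(14/3, 21/5, 7/5, 14/3)
obs 6: x=1 → posterior Dirichlet(14/3, 26/5, 7/5, 14/3)
obs 7: x=1 → posterior Dirichlet(14/3, 31/5, 7/5, 14/3)
obs 8: x=3 → posterior Dirichlet(14/3, 31/5, 7/5, 17/3)
obs 9: x=2 → posterior Dirichlet(14/3, 31/5, 12/5, 17/3)
obs 10: x=2 → posterior Dirichlet(14/3, 31/5, 17/5, 17/3)

51/299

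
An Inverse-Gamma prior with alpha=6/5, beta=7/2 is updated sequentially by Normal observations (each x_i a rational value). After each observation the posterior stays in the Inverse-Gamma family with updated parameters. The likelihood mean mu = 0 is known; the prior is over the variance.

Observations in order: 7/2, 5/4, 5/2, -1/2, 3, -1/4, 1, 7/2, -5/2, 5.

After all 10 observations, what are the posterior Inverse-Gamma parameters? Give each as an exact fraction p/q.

alpha=31/5, beta=647/16

obs 1: x=7/2 → posterior Inverse-Gamma(17/10, 77/8)
obs 2: x=5/4 → posterior Inverse-Gamma(11/5, 333/32)
obs 3: x=5/2 → posterior Inverse-Gamma(27/10, 433/32)
obs 4: x=-1/2 → posterior Inverse-Gamma(16/5, 437/32)
obs 5: x=3 → posterior Inverse-Gamma(37/10, 581/32)
obs 6: x=-1/4 → posterior Inverse-Gamma(21/5, 291/16)
obs 7: x=1 → posterior Inverse-Gamma(47/10, 299/16)
obs 8: x=7/2 → posterior Inverse-Gamma(26/5, 397/16)
obs 9: x=-5/2 → posterior Inverse-Gamma(57/10, 447/16)
obs 10: x=5 → posterior Inverse-Gamma(31/5, 647/16)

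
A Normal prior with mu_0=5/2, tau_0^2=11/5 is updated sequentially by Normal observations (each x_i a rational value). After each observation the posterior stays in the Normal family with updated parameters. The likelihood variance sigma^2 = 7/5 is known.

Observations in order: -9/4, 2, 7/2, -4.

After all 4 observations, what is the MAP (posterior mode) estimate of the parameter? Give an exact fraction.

37/204

obs 1: x=-9/4 → posterior Normal(-29/72, 77/90)
obs 2: x=2 → posterior Normal(59/116, 77/145)
obs 3: x=7/2 → posterior Normal(213/160, 77/200)
obs 4: x=-4 → posterior Normal(37/204, 77/255)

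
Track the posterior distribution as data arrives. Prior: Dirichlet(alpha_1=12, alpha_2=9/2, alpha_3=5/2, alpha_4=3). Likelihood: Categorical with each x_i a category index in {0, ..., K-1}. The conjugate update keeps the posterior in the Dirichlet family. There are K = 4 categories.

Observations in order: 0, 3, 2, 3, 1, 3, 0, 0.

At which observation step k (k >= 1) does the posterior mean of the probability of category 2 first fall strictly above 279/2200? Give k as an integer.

obs 1: x=0 → posterior Dirichlet(13, 9/2, 5/2, 3)
obs 2: x=3 → posterior Dirichlet(13, 9/2, 5/2, 4)
obs 3: x=2 → posterior Dirichlet(13, 9/2, 7/2, 4)
obs 4: x=3 → posterior Dirichlet(13, 9/2, 7/2, 5)
obs 5: x=1 → posterior Dirichlet(13, 11/2, 7/2, 5)
obs 6: x=3 → posterior Dirichlet(13, 11/2, 7/2, 6)
obs 7: x=0 → posterior Dirichlet(14, 11/2, 7/2, 6)
obs 8: x=0 → posterior Dirichlet(15, 11/2, 7/2, 6)

k = 3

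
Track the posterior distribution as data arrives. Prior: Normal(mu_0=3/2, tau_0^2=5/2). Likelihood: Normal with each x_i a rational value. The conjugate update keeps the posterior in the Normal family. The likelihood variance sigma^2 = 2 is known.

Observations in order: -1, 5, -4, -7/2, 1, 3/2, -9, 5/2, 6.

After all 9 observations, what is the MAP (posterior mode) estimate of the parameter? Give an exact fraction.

-3/98

obs 1: x=-1 → posterior Normal(1/9, 10/9)
obs 2: x=5 → posterior Normal(13/7, 5/7)
obs 3: x=-4 → posterior Normal(6/19, 10/19)
obs 4: x=-7/2 → posterior Normal(-23/48, 5/12)
obs 5: x=1 → posterior Normal(-13/58, 10/29)
obs 6: x=3/2 → posterior Normal(1/34, 5/17)
obs 7: x=-9 → posterior Normal(-44/39, 10/39)
obs 8: x=5/2 → posterior Normal(-63/88, 5/22)
obs 9: x=6 → posterior Normal(-3/98, 10/49)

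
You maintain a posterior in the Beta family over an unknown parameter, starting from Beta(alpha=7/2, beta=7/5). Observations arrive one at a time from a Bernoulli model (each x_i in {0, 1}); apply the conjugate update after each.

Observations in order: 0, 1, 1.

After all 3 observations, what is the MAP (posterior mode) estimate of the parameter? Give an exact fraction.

45/59

obs 1: x=0 → posterior Beta(7/2, 12/5)
obs 2: x=1 → posterior Beta(9/2, 12/5)
obs 3: x=1 → posterior Beta(11/2, 12/5)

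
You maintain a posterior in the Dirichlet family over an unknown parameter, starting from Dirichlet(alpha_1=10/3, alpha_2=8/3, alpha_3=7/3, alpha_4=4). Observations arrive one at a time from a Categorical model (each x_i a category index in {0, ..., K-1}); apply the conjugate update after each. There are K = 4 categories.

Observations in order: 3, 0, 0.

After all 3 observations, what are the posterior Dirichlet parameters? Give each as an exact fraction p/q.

alpha_1=16/3, alpha_2=8/3, alpha_3=7/3, alpha_4=5

obs 1: x=3 → posterior Dirichlet(10/3, 8/3, 7/3, 5)
obs 2: x=0 → posterior Dirichlet(13/3, 8/3, 7/3, 5)
obs 3: x=0 → posterior Dirichlet(16/3, 8/3, 7/3, 5)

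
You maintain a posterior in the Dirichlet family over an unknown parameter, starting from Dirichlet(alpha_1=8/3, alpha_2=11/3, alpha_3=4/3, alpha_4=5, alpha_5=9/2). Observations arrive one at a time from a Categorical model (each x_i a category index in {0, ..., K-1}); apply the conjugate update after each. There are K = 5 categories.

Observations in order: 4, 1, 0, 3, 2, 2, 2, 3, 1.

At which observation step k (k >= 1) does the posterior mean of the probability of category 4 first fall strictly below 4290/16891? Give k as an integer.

k = 5

obs 1: x=4 → posterior Dirichlet(8/3, 11/3, 4/3, 5, 11/2)
obs 2: x=1 → posterior Dirichlet(8/3, 14/3, 4/3, 5, 11/2)
obs 3: x=0 → posterior Dirichlet(11/3, 14/3, 4/3, 5, 11/2)
obs 4: x=3 → posterior Dirichlet(11/3, 14/3, 4/3, 6, 11/2)
obs 5: x=2 → posterior Dirichlet(11/3, 14/3, 7/3, 6, 11/2)
obs 6: x=2 → posterior Dirichlet(11/3, 14/3, 10/3, 6, 11/2)
obs 7: x=2 → posterior Dirichlet(11/3, 14/3, 13/3, 6, 11/2)
obs 8: x=3 → posterior Dirichlet(11/3, 14/3, 13/3, 7, 11/2)
obs 9: x=1 → posterior Dirichlet(11/3, 17/3, 13/3, 7, 11/2)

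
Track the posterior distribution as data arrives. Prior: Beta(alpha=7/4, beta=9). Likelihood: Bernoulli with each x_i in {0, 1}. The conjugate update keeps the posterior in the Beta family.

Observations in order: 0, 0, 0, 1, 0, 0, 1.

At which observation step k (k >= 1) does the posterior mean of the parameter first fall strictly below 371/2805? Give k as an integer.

k = 3

obs 1: x=0 → posterior Beta(7/4, 10)
obs 2: x=0 → posterior Beta(7/4, 11)
obs 3: x=0 → posterior Beta(7/4, 12)
obs 4: x=1 → posterior Beta(11/4, 12)
obs 5: x=0 → posterior Beta(11/4, 13)
obs 6: x=0 → posterior Beta(11/4, 14)
obs 7: x=1 → posterior Beta(15/4, 14)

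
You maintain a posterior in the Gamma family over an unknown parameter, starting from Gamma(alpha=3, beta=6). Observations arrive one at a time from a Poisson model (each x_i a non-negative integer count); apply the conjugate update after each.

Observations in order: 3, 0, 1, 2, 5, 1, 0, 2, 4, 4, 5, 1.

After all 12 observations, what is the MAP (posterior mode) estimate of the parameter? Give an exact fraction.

5/3

obs 1: x=3 → posterior Gamma(6, 7)
obs 2: x=0 → posterior Gamma(6, 8)
obs 3: x=1 → posterior Gamma(7, 9)
obs 4: x=2 → posterior Gamma(9, 10)
obs 5: x=5 → posterior Gamma(14, 11)
obs 6: x=1 → posterior Gamma(15, 12)
obs 7: x=0 → posterior Gamma(15, 13)
obs 8: x=2 → posterior Gamma(17, 14)
obs 9: x=4 → posterior Gamma(21, 15)
obs 10: x=4 → posterior Gamma(25, 16)
obs 11: x=5 → posterior Gamma(30, 17)
obs 12: x=1 → posterior Gamma(31, 18)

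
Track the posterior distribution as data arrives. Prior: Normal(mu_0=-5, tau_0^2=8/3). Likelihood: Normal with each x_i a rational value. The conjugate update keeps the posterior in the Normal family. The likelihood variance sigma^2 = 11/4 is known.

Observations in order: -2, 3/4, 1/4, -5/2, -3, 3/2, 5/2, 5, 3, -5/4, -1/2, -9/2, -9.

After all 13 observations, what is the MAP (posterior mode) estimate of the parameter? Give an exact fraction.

-477/449

obs 1: x=-2 → posterior Normal(-229/65, 88/65)
obs 2: x=3/4 → posterior Normal(-205/97, 88/97)
obs 3: x=1/4 → posterior Normal(-197/129, 88/129)
obs 4: x=-5/2 → posterior Normal(-277/161, 88/161)
obs 5: x=-3 → posterior Normal(-373/193, 88/193)
obs 6: x=3/2 → posterior Normal(-13/9, 88/225)
obs 7: x=5/2 → posterior Normal(-245/257, 88/257)
obs 8: x=5 → posterior Normal(-5/17, 88/289)
obs 9: x=3 → posterior Normal(11/321, 88/321)
obs 10: x=-5/4 → posterior Normal(-29/353, 88/353)
obs 11: x=-1/2 → posterior Normal(-9/77, 8/35)
obs 12: x=-9/2 → posterior Normal(-63/139, 88/417)
obs 13: x=-9 → posterior Normal(-477/449, 88/449)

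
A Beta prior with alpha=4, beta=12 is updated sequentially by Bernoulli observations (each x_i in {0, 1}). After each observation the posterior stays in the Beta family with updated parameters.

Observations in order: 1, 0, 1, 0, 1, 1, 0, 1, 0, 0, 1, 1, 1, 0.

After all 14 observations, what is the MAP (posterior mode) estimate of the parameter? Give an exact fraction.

obs 1: x=1 → posterior Beta(5, 12)
obs 2: x=0 → posterior Beta(5, 13)
obs 3: x=1 → posterior Beta(6, 13)
obs 4: x=0 → posterior Beta(6, 14)
obs 5: x=1 → posterior Beta(7, 14)
obs 6: x=1 → posterior Beta(8, 14)
obs 7: x=0 → posterior Beta(8, 15)
obs 8: x=1 → posterior Beta(9, 15)
obs 9: x=0 → posterior Beta(9, 16)
obs 10: x=0 → posterior Beta(9, 17)
obs 11: x=1 → posterior Beta(10, 17)
obs 12: x=1 → posterior Beta(11, 17)
obs 13: x=1 → posterior Beta(12, 17)
obs 14: x=0 → posterior Beta(12, 18)

11/28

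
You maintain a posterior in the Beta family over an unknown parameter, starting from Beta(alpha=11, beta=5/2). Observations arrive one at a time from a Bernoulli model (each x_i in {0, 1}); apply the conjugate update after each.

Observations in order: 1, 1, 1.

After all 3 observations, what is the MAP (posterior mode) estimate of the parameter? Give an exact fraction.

obs 1: x=1 → posterior Beta(12, 5/2)
obs 2: x=1 → posterior Beta(13, 5/2)
obs 3: x=1 → posterior Beta(14, 5/2)

26/29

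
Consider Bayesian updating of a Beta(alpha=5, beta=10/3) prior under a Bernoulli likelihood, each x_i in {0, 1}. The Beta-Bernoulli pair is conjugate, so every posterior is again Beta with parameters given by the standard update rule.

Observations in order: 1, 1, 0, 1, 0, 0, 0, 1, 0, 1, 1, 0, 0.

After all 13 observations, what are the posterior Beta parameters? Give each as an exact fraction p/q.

alpha=11, beta=31/3

obs 1: x=1 → posterior Beta(6, 10/3)
obs 2: x=1 → posterior Beta(7, 10/3)
obs 3: x=0 → posterior Beta(7, 13/3)
obs 4: x=1 → posterior Beta(8, 13/3)
obs 5: x=0 → posterior Beta(8, 16/3)
obs 6: x=0 → posterior Beta(8, 19/3)
obs 7: x=0 → posterior Beta(8, 22/3)
obs 8: x=1 → posterior Beta(9, 22/3)
obs 9: x=0 → posterior Beta(9, 25/3)
obs 10: x=1 → posterior Beta(10, 25/3)
obs 11: x=1 → posterior Beta(11, 25/3)
obs 12: x=0 → posterior Beta(11, 28/3)
obs 13: x=0 → posterior Beta(11, 31/3)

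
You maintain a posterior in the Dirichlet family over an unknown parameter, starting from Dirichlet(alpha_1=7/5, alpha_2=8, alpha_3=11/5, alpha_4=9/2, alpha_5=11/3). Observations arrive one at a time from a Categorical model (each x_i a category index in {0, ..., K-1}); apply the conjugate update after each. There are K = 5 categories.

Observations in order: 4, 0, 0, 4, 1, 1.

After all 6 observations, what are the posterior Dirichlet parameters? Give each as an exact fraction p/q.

alpha_1=17/5, alpha_2=10, alpha_3=11/5, alpha_4=9/2, alpha_5=17/3

obs 1: x=4 → posterior Dirichlet(7/5, 8, 11/5, 9/2, 14/3)
obs 2: x=0 → posterior Dirichlet(12/5, 8, 11/5, 9/2, 14/3)
obs 3: x=0 → posterior Dirichlet(17/5, 8, 11/5, 9/2, 14/3)
obs 4: x=4 → posterior Dirichlet(17/5, 8, 11/5, 9/2, 17/3)
obs 5: x=1 → posterior Dirichlet(17/5, 9, 11/5, 9/2, 17/3)
obs 6: x=1 → posterior Dirichlet(17/5, 10, 11/5, 9/2, 17/3)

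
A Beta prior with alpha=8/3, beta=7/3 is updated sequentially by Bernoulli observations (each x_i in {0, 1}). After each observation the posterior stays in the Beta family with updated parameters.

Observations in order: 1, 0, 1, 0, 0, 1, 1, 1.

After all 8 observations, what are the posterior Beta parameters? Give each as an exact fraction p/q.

alpha=23/3, beta=16/3

obs 1: x=1 → posterior Beta(11/3, 7/3)
obs 2: x=0 → posterior Beta(11/3, 10/3)
obs 3: x=1 → posterior Beta(14/3, 10/3)
obs 4: x=0 → posterior Beta(14/3, 13/3)
obs 5: x=0 → posterior Beta(14/3, 16/3)
obs 6: x=1 → posterior Beta(17/3, 16/3)
obs 7: x=1 → posterior Beta(20/3, 16/3)
obs 8: x=1 → posterior Beta(23/3, 16/3)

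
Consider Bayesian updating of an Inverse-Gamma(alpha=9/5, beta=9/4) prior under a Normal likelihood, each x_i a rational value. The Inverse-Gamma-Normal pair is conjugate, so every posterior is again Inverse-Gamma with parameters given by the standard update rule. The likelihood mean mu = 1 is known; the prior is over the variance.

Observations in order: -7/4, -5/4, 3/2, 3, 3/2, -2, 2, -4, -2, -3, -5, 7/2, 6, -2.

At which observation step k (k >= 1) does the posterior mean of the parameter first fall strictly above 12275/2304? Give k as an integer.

k = 8

obs 1: x=-7/4 → posterior Inverse-Gamma(23/10, 193/32)
obs 2: x=-5/4 → posterior Inverse-Gamma(14/5, 137/16)
obs 3: x=3/2 → posterior Inverse-Gamma(33/10, 139/16)
obs 4: x=3 → posterior Inverse-Gamma(19/5, 171/16)
obs 5: x=3/2 → posterior Inverse-Gamma(43/10, 173/16)
obs 6: x=-2 → posterior Inverse-Gamma(24/5, 245/16)
obs 7: x=2 → posterior Inverse-Gamma(53/10, 253/16)
obs 8: x=-4 → posterior Inverse-Gamma(29/5, 453/16)
obs 9: x=-2 → posterior Inverse-Gamma(63/10, 525/16)
obs 10: x=-3 → posterior Inverse-Gamma(34/5, 653/16)
obs 11: x=-5 → posterior Inverse-Gamma(73/10, 941/16)
obs 12: x=7/2 → posterior Inverse-Gamma(39/5, 991/16)
obs 13: x=6 → posterior Inverse-Gamma(83/10, 1191/16)
obs 14: x=-2 → posterior Inverse-Gamma(44/5, 1263/16)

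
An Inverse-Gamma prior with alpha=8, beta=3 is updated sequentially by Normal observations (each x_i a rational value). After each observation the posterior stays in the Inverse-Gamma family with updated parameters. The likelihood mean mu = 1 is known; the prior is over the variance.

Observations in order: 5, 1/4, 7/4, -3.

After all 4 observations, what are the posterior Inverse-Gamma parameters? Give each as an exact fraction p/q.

obs 1: x=5 → posterior Inverse-Gamma(17/2, 11)
obs 2: x=1/4 → posterior Inverse-Gamma(9, 361/32)
obs 3: x=7/4 → posterior Inverse-Gamma(19/2, 185/16)
obs 4: x=-3 → posterior Inverse-Gamma(10, 313/16)

alpha=10, beta=313/16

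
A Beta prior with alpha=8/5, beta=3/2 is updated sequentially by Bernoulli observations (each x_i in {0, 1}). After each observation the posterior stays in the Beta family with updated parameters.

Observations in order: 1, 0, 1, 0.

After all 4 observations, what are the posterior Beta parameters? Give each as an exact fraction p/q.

obs 1: x=1 → posterior Beta(13/5, 3/2)
obs 2: x=0 → posterior Beta(13/5, 5/2)
obs 3: x=1 → posterior Beta(18/5, 5/2)
obs 4: x=0 → posterior Beta(18/5, 7/2)

alpha=18/5, beta=7/2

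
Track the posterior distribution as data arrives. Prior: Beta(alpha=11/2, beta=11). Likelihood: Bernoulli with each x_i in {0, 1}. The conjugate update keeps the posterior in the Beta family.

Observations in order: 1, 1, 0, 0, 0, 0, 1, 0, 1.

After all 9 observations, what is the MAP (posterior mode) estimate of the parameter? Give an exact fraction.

17/47

obs 1: x=1 → posterior Beta(13/2, 11)
obs 2: x=1 → posterior Beta(15/2, 11)
obs 3: x=0 → posterior Beta(15/2, 12)
obs 4: x=0 → posterior Beta(15/2, 13)
obs 5: x=0 → posterior Beta(15/2, 14)
obs 6: x=0 → posterior Beta(15/2, 15)
obs 7: x=1 → posterior Beta(17/2, 15)
obs 8: x=0 → posterior Beta(17/2, 16)
obs 9: x=1 → posterior Beta(19/2, 16)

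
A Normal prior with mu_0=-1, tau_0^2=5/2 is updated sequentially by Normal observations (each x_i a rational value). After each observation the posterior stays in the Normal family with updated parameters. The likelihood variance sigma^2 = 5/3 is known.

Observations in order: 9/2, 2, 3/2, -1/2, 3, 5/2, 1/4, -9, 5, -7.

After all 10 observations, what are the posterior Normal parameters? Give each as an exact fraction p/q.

mu_0=19/128, tau_0^2=5/32

obs 1: x=9/2 → posterior Normal(23/10, 1)
obs 2: x=2 → posterior Normal(35/16, 5/8)
obs 3: x=3/2 → posterior Normal(2, 5/11)
obs 4: x=-1/2 → posterior Normal(41/28, 5/14)
obs 5: x=3 → posterior Normal(59/34, 5/17)
obs 6: x=5/2 → posterior Normal(37/20, 1/4)
obs 7: x=1/4 → posterior Normal(151/92, 5/23)
obs 8: x=-9 → posterior Normal(43/104, 5/26)
obs 9: x=5 → posterior Normal(103/116, 5/29)
obs 10: x=-7 → posterior Normal(19/128, 5/32)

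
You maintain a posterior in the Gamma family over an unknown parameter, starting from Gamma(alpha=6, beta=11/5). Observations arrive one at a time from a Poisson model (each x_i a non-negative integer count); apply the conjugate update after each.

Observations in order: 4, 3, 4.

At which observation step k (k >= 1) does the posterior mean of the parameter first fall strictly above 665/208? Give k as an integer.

k = 3

obs 1: x=4 → posterior Gamma(10, 16/5)
obs 2: x=3 → posterior Gamma(13, 21/5)
obs 3: x=4 → posterior Gamma(17, 26/5)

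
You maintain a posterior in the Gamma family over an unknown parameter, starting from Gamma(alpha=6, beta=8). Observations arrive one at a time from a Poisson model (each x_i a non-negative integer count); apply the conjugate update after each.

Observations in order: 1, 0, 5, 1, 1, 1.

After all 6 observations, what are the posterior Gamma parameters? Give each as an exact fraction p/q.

obs 1: x=1 → posterior Gamma(7, 9)
obs 2: x=0 → posterior Gamma(7, 10)
obs 3: x=5 → posterior Gamma(12, 11)
obs 4: x=1 → posterior Gamma(13, 12)
obs 5: x=1 → posterior Gamma(14, 13)
obs 6: x=1 → posterior Gamma(15, 14)

alpha=15, beta=14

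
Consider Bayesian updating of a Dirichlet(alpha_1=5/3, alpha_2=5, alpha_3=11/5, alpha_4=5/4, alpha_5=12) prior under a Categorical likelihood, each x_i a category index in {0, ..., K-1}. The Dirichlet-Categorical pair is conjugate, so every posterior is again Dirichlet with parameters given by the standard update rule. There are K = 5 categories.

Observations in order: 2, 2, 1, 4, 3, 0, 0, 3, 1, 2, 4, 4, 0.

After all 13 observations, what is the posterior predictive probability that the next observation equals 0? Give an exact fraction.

obs 1: x=2 → posterior Dirichlet(5/3, 5, 16/5, 5/4, 12)
obs 2: x=2 → posterior Dirichlet(5/3, 5, 21/5, 5/4, 12)
obs 3: x=1 → posterior Dirichlet(5/3, 6, 21/5, 5/4, 12)
obs 4: x=4 → posterior Dirichlet(5/3, 6, 21/5, 5/4, 13)
obs 5: x=3 → posterior Dirichlet(5/3, 6, 21/5, 9/4, 13)
obs 6: x=0 → posterior Dirichlet(8/3, 6, 21/5, 9/4, 13)
obs 7: x=0 → posterior Dirichlet(11/3, 6, 21/5, 9/4, 13)
obs 8: x=3 → posterior Dirichlet(11/3, 6, 21/5, 13/4, 13)
obs 9: x=1 → posterior Dirichlet(11/3, 7, 21/5, 13/4, 13)
obs 10: x=2 → posterior Dirichlet(11/3, 7, 26/5, 13/4, 13)
obs 11: x=4 → posterior Dirichlet(11/3, 7, 26/5, 13/4, 14)
obs 12: x=4 → posterior Dirichlet(11/3, 7, 26/5, 13/4, 15)
obs 13: x=0 → posterior Dirichlet(14/3, 7, 26/5, 13/4, 15)

40/301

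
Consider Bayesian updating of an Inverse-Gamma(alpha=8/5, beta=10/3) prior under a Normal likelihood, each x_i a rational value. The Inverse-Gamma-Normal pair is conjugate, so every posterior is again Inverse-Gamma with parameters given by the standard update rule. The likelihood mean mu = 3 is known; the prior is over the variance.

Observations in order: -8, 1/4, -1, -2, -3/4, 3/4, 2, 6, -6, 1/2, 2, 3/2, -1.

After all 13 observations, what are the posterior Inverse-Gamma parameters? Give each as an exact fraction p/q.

alpha=81/10, beta=14969/96

obs 1: x=-8 → posterior Inverse-Gamma(21/10, 383/6)
obs 2: x=1/4 → posterior Inverse-Gamma(13/5, 6491/96)
obs 3: x=-1 → posterior Inverse-Gamma(31/10, 7259/96)
obs 4: x=-2 → posterior Inverse-Gamma(18/5, 8459/96)
obs 5: x=-3/4 → posterior Inverse-Gamma(41/10, 4567/48)
obs 6: x=3/4 → posterior Inverse-Gamma(23/5, 9377/96)
obs 7: x=2 → posterior Inverse-Gamma(51/10, 9425/96)
obs 8: x=6 → posterior Inverse-Gamma(28/5, 9857/96)
obs 9: x=-6 → posterior Inverse-Gamma(61/10, 13745/96)
obs 10: x=1/2 → posterior Inverse-Gamma(33/5, 14045/96)
obs 11: x=2 → posterior Inverse-Gamma(71/10, 14093/96)
obs 12: x=3/2 → posterior Inverse-Gamma(38/5, 14201/96)
obs 13: x=-1 → posterior Inverse-Gamma(81/10, 14969/96)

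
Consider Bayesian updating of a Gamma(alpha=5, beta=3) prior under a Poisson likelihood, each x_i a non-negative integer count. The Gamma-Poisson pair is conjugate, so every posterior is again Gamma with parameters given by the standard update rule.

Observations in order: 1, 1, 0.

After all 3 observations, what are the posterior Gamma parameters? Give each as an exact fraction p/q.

alpha=7, beta=6

obs 1: x=1 → posterior Gamma(6, 4)
obs 2: x=1 → posterior Gamma(7, 5)
obs 3: x=0 → posterior Gamma(7, 6)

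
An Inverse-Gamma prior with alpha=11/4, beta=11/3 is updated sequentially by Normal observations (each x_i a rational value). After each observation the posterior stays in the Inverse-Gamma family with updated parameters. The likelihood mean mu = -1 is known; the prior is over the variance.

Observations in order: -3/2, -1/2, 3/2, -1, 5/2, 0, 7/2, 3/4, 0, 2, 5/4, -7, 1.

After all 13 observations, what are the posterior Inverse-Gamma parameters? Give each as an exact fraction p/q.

obs 1: x=-3/2 → posterior Inverse-Gamma(13/4, 91/24)
obs 2: x=-1/2 → posterior Inverse-Gamma(15/4, 47/12)
obs 3: x=3/2 → posterior Inverse-Gamma(17/4, 169/24)
obs 4: x=-1 → posterior Inverse-Gamma(19/4, 169/24)
obs 5: x=5/2 → posterior Inverse-Gamma(21/4, 79/6)
obs 6: x=0 → posterior Inverse-Gamma(23/4, 41/3)
obs 7: x=7/2 → posterior Inverse-Gamma(25/4, 571/24)
obs 8: x=3/4 → posterior Inverse-Gamma(27/4, 2431/96)
obs 9: x=0 → posterior Inverse-Gamma(29/4, 2479/96)
obs 10: x=2 → posterior Inverse-Gamma(31/4, 2911/96)
obs 11: x=5/4 → posterior Inverse-Gamma(33/4, 1577/48)
obs 12: x=-7 → posterior Inverse-Gamma(35/4, 2441/48)
obs 13: x=1 → posterior Inverse-Gamma(37/4, 2537/48)

alpha=37/4, beta=2537/48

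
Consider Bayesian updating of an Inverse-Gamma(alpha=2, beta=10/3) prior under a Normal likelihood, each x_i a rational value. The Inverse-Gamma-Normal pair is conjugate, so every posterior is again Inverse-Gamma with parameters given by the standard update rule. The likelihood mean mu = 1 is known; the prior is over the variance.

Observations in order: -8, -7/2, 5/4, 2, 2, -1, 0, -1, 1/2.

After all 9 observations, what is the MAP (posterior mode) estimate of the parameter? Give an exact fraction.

obs 1: x=-8 → posterior Inverse-Gamma(5/2, 263/6)
obs 2: x=-7/2 → posterior Inverse-Gamma(3, 1295/24)
obs 3: x=5/4 → posterior Inverse-Gamma(7/2, 5183/96)
obs 4: x=2 → posterior Inverse-Gamma(4, 5231/96)
obs 5: x=2 → posterior Inverse-Gamma(9/2, 5279/96)
obs 6: x=-1 → posterior Inverse-Gamma(5, 5471/96)
obs 7: x=0 → posterior Inverse-Gamma(11/2, 5519/96)
obs 8: x=-1 → posterior Inverse-Gamma(6, 5711/96)
obs 9: x=1/2 → posterior Inverse-Gamma(13/2, 5723/96)

5723/720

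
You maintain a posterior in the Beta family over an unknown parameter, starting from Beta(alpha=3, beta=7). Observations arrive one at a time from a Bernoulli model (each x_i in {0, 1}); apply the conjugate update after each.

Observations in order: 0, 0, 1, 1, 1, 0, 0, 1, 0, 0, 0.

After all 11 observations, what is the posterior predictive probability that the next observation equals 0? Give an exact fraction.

obs 1: x=0 → posterior Beta(3, 8)
obs 2: x=0 → posterior Beta(3, 9)
obs 3: x=1 → posterior Beta(4, 9)
obs 4: x=1 → posterior Beta(5, 9)
obs 5: x=1 → posterior Beta(6, 9)
obs 6: x=0 → posterior Beta(6, 10)
obs 7: x=0 → posterior Beta(6, 11)
obs 8: x=1 → posterior Beta(7, 11)
obs 9: x=0 → posterior Beta(7, 12)
obs 10: x=0 → posterior Beta(7, 13)
obs 11: x=0 → posterior Beta(7, 14)

2/3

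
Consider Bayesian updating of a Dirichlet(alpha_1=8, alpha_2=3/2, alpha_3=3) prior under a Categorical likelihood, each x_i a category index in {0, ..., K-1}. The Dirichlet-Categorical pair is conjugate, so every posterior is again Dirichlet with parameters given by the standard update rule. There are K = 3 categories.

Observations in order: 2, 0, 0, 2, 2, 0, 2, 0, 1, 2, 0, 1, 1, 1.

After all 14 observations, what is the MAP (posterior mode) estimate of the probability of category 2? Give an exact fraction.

14/47

obs 1: x=2 → posterior Dirichlet(8, 3/2, 4)
obs 2: x=0 → posterior Dirichlet(9, 3/2, 4)
obs 3: x=0 → posterior Dirichlet(10, 3/2, 4)
obs 4: x=2 → posterior Dirichlet(10, 3/2, 5)
obs 5: x=2 → posterior Dirichlet(10, 3/2, 6)
obs 6: x=0 → posterior Dirichlet(11, 3/2, 6)
obs 7: x=2 → posterior Dirichlet(11, 3/2, 7)
obs 8: x=0 → posterior Dirichlet(12, 3/2, 7)
obs 9: x=1 → posterior Dirichlet(12, 5/2, 7)
obs 10: x=2 → posterior Dirichlet(12, 5/2, 8)
obs 11: x=0 → posterior Dirichlet(13, 5/2, 8)
obs 12: x=1 → posterior Dirichlet(13, 7/2, 8)
obs 13: x=1 → posterior Dirichlet(13, 9/2, 8)
obs 14: x=1 → posterior Dirichlet(13, 11/2, 8)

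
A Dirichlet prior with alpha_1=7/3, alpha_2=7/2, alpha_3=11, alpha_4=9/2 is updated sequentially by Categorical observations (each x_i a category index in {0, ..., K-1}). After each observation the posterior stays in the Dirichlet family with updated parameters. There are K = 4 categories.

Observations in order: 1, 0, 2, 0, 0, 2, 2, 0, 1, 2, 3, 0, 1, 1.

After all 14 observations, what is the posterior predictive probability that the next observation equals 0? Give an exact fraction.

11/53

obs 1: x=1 → posterior Dirichlet(7/3, 9/2, 11, 9/2)
obs 2: x=0 → posterior Dirichlet(10/3, 9/2, 11, 9/2)
obs 3: x=2 → posterior Dirichlet(10/3, 9/2, 12, 9/2)
obs 4: x=0 → posterior Dirichlet(13/3, 9/2, 12, 9/2)
obs 5: x=0 → posterior Dirichlet(16/3, 9/2, 12, 9/2)
obs 6: x=2 → posterior Dirichlet(16/3, 9/2, 13, 9/2)
obs 7: x=2 → posterior Dirichlet(16/3, 9/2, 14, 9/2)
obs 8: x=0 → posterior Dirichlet(19/3, 9/2, 14, 9/2)
obs 9: x=1 → posterior Dirichlet(19/3, 11/2, 14, 9/2)
obs 10: x=2 → posterior Dirichlet(19/3, 11/2, 15, 9/2)
obs 11: x=3 → posterior Dirichlet(19/3, 11/2, 15, 11/2)
obs 12: x=0 → posterior Dirichlet(22/3, 11/2, 15, 11/2)
obs 13: x=1 → posterior Dirichlet(22/3, 13/2, 15, 11/2)
obs 14: x=1 → posterior Dirichlet(22/3, 15/2, 15, 11/2)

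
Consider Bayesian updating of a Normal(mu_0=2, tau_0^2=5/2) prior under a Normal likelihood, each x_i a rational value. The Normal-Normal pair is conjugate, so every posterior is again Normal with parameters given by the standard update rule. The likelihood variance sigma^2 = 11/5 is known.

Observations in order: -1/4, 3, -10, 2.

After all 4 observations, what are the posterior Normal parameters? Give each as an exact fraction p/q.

obs 1: x=-1/4 → posterior Normal(151/188, 55/47)
obs 2: x=3 → posterior Normal(451/288, 55/72)
obs 3: x=-10 → posterior Normal(-549/388, 55/97)
obs 4: x=2 → posterior Normal(-349/488, 55/122)

mu_0=-349/488, tau_0^2=55/122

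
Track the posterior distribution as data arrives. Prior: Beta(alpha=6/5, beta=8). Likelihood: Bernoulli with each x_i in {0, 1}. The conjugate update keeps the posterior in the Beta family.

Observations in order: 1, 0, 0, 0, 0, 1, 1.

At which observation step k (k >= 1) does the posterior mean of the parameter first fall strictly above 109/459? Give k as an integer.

obs 1: x=1 → posterior Beta(11/5, 8)
obs 2: x=0 → posterior Beta(11/5, 9)
obs 3: x=0 → posterior Beta(11/5, 10)
obs 4: x=0 → posterior Beta(11/5, 11)
obs 5: x=0 → posterior Beta(11/5, 12)
obs 6: x=1 → posterior Beta(16/5, 12)
obs 7: x=1 → posterior Beta(21/5, 12)

k = 7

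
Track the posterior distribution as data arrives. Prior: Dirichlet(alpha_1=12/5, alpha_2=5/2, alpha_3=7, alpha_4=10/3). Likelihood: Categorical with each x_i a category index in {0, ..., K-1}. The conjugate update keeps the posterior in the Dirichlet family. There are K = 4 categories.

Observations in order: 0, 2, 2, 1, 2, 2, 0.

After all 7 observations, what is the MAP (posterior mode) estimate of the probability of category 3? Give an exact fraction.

70/547

obs 1: x=0 → posterior Dirichlet(17/5, 5/2, 7, 10/3)
obs 2: x=2 → posterior Dirichlet(17/5, 5/2, 8, 10/3)
obs 3: x=2 → posterior Dirichlet(17/5, 5/2, 9, 10/3)
obs 4: x=1 → posterior Dirichlet(17/5, 7/2, 9, 10/3)
obs 5: x=2 → posterior Dirichlet(17/5, 7/2, 10, 10/3)
obs 6: x=2 → posterior Dirichlet(17/5, 7/2, 11, 10/3)
obs 7: x=0 → posterior Dirichlet(22/5, 7/2, 11, 10/3)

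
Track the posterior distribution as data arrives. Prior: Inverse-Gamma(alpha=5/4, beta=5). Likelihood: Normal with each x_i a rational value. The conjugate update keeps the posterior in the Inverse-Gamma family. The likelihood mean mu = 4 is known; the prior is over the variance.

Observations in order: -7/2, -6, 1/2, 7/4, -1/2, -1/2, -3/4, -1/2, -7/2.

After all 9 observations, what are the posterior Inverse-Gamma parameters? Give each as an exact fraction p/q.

obs 1: x=-7/2 → posterior Inverse-Gamma(7/4, 265/8)
obs 2: x=-6 → posterior Inverse-Gamma(9/4, 665/8)
obs 3: x=1/2 → posterior Inverse-Gamma(11/4, 357/4)
obs 4: x=7/4 → posterior Inverse-Gamma(13/4, 2937/32)
obs 5: x=-1/2 → posterior Inverse-Gamma(15/4, 3261/32)
obs 6: x=-1/2 → posterior Inverse-Gamma(17/4, 3585/32)
obs 7: x=-3/4 → posterior Inverse-Gamma(19/4, 1973/16)
obs 8: x=-1/2 → posterior Inverse-Gamma(21/4, 2135/16)
obs 9: x=-7/2 → posterior Inverse-Gamma(23/4, 2585/16)

alpha=23/4, beta=2585/16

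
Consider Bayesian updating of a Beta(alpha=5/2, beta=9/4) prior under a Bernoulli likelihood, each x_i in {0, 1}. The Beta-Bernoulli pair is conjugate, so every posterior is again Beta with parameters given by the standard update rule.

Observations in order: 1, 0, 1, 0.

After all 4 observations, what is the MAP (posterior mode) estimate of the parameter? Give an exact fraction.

14/27

obs 1: x=1 → posterior Beta(7/2, 9/4)
obs 2: x=0 → posterior Beta(7/2, 13/4)
obs 3: x=1 → posterior Beta(9/2, 13/4)
obs 4: x=0 → posterior Beta(9/2, 17/4)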